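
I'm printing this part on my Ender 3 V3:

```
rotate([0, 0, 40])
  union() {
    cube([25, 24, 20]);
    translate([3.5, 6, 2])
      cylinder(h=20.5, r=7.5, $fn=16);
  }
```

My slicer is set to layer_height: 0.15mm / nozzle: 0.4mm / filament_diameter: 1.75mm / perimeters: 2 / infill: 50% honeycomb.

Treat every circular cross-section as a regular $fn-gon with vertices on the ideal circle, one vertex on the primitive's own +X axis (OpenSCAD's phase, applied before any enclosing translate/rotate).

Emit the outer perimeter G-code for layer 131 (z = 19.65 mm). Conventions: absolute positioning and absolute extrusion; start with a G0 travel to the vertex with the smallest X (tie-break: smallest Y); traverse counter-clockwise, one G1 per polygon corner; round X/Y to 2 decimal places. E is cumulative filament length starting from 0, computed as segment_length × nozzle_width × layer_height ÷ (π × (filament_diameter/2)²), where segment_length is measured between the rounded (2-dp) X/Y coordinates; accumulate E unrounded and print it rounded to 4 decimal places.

G0 X-15.43 Y18.39 Z19.65
G1 X-8.04 Y9.58 E0.2868
G1 X-8.65 Y7.50 E0.3409
G1 X-8.33 Y4.59 E0.4139
G1 X-6.92 Y2.03 E0.4868
G1 X-4.64 Y0.19 E0.5599
G1 X-1.83 Y-0.63 E0.6330
G1 X1.08 Y-0.31 E0.7060
G1 X3.65 Y1.10 E0.7791
G1 X5.48 Y3.38 E0.8520
G1 X5.94 Y4.99 E0.8938
G1 X19.15 Y16.07 E1.3239
G1 X3.72 Y34.45 E1.9225
G1 X-15.43 Y18.39 E2.5460

At z = 19.65 mm: the cube is present — its section is the full 25×24 rectangle; the r=7.5 cylinder at (3.5, 6) gives a regular 16-gon of circumradius 7.5 (constant along its height); Taking the union: the regions partially overlap (shared area 127.91 mm²), so overlapping operands fuse into one piece — 1 connected region; (whole slice rotated 40° about Z — lengths, areas and connectivity unchanged). The outline is a single polygon with 13 vertices. Extrusion per mm of travel: 0.4 × 0.15 / (π × 0.875²) = 0.024945. Accumulating E over each segment gives final E = 2.5460.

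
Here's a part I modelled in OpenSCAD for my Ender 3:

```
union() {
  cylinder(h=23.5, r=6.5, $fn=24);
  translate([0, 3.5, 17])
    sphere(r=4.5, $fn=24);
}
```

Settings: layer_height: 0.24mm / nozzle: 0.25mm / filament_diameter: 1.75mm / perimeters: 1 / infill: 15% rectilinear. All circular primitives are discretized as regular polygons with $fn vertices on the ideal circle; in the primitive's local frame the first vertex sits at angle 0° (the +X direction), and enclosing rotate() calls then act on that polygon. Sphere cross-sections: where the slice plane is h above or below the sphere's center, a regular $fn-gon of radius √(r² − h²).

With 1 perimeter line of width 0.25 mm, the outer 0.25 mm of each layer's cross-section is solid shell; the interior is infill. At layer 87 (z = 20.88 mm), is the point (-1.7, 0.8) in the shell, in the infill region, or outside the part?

At z = 20.88 mm: the cylinder: section is a regular 24-gon, circumradius r=6.5; the sphere at (0, 3.5): section is a regular 24-gon, circumradius = √(r²−h²) = √(4.5²−3.88²) = 2.279; Combining (union): the r=4.5 sphere at (0, 3.5) lies entirely inside the r=6.5 cylinder, so the union is just the r=6.5 cylinder — 1 connected region. Overall, the cross-section is a single solid region. The nearest boundary edge runs (-6.28, 1.68)→(-5.63, 3.25); distance from the point to it = 4.57 mm. The point is inside the cross-section and 4.57 mm from the nearest boundary — more than the 0.25 mm shell width (1 × 0.25), so it's in the infill interior.

infill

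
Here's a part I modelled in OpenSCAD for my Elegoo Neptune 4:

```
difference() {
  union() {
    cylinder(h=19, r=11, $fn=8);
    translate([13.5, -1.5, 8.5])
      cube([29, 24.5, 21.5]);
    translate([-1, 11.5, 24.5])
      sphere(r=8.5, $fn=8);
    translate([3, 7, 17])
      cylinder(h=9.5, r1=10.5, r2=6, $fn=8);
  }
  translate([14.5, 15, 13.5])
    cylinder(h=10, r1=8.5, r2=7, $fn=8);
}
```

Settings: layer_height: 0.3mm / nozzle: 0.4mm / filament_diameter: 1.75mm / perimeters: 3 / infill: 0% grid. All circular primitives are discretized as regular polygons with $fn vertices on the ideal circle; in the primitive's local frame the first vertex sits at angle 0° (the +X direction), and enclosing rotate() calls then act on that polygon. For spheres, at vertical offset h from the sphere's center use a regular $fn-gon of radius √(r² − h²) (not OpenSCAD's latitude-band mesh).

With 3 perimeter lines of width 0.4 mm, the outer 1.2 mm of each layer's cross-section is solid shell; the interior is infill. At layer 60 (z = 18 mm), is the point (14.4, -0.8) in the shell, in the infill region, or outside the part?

shell

At z = 18 mm: the cylinder: section is a regular 8-gon, circumradius r=11; the 29×24.5 cube at (13.5, -1.5) contributes its full rectangle; the r=8.5 sphere at (-1, 11.5) contributes a regular 8-gon of circumradius √(8.5²−6.5²) = 5.477; the cone at (3, 7): at t=0.105 of its height the radius interpolates to r₁+(r₂−r₁)t = 10.026, giving a regular 8-gon of that circumradius; Merging all regions: the regions partially overlap (shared area 236.22 mm²), so overlapping operands fuse into one piece — 2 connected regions; the cone at (14.5, 15): at t=0.450 of its height the radius interpolates to r₁+(r₂−r₁)t = 7.825, giving a regular 8-gon of that circumradius; After the difference (first − rest): starting from that combined region, the cone at (14.5, 15) partially overlaps it — only the 120.38 mm² overlap (of its 173.19 mm²) is removed, clipping the outline — 2 connected regions. Overall, the cross-section has 2 separate islands. The nearest boundary edge runs (42.50, -1.50)→(13.50, -1.50); distance from the point to it = 0.70 mm. (Shell/infill is judged within the island containing the point — the largest one.) The point is inside the cross-section, 0.70 mm from the nearest boundary — within the 1.2 mm shell band (3 × 0.4).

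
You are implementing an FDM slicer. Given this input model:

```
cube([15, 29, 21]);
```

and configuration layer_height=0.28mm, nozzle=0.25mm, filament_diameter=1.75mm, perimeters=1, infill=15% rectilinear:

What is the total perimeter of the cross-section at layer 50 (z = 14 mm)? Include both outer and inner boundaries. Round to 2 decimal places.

88.00 mm

At z = 14 mm: the cube (footprint 15×29) is included at this height (perimeter 88.00 mm). Overall, the cross-section is a single solid region. Total boundary length (outer) = 88.00 mm.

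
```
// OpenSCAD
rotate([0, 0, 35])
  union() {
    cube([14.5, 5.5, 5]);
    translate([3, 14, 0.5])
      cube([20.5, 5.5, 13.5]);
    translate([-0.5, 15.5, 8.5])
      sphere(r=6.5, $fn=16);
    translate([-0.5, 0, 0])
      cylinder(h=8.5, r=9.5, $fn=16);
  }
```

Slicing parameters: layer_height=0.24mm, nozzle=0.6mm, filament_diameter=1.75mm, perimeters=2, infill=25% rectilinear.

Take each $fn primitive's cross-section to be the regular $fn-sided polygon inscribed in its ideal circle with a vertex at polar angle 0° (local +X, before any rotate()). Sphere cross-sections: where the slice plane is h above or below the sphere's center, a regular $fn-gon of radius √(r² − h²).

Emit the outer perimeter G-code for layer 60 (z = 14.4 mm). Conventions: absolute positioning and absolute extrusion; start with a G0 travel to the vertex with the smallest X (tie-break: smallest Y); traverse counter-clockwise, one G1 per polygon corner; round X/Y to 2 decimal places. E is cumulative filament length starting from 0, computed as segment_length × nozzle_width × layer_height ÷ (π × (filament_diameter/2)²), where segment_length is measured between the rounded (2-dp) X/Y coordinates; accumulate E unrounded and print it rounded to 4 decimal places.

At z = 14.4 mm: the cube is not intersected at this z (z outside [0, 5]); the cube at (3, 14) does not reach this height (z outside [0.5, 14]); the r=6.5 sphere at (-0.5, 15.5) slices to a regular 16-gon of circumradius 2.728 (√(r²−h²) with h=5.9 from center); the cylinder at (-0.5, 0) is absent (z outside [0, 8.5]); Combining (union): only the r=6.5 sphere at (-0.5, 15.5) is present, so the union is just that shape — 1 connected region; (whole slice rotated 35° about Z — lengths, areas and connectivity unchanged). The outline is a single polygon with 16 vertices. Extrusion per mm of travel: 0.6 × 0.24 / (π × 0.875²) = 0.059868. Accumulating E over each segment gives final E = 1.0191.

G0 X-11.99 Y12.88 Z14.40
G1 X-11.96 Y11.82 E0.0635
G1 X-11.53 Y10.85 E0.1270
G1 X-10.77 Y10.11 E0.1905
G1 X-9.77 Y9.72 E0.2548
G1 X-8.71 Y9.75 E0.3183
G1 X-7.74 Y10.18 E0.3818
G1 X-7.00 Y10.94 E0.4453
G1 X-6.61 Y11.94 E0.5095
G1 X-6.64 Y13.00 E0.5730
G1 X-7.07 Y13.97 E0.6366
G1 X-7.83 Y14.71 E0.7001
G1 X-8.83 Y15.10 E0.7643
G1 X-9.89 Y15.07 E0.8278
G1 X-10.86 Y14.64 E0.8913
G1 X-11.60 Y13.88 E0.9548
G1 X-11.99 Y12.88 E1.0191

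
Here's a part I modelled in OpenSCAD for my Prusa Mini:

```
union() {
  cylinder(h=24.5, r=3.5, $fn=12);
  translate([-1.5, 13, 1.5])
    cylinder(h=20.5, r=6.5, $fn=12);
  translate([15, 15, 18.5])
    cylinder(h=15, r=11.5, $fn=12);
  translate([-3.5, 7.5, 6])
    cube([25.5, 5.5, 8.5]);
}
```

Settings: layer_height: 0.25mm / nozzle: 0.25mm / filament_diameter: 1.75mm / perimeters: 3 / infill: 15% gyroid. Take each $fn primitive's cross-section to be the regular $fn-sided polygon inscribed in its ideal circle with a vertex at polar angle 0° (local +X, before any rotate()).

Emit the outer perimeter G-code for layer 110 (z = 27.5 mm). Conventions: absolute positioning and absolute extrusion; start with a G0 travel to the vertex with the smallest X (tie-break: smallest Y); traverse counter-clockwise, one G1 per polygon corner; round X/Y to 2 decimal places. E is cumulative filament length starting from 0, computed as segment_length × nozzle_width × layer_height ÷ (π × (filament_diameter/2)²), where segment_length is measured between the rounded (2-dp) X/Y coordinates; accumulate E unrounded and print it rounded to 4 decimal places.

G0 X3.50 Y15.00 Z27.50
G1 X5.04 Y9.25 E0.1547
G1 X9.25 Y5.04 E0.3094
G1 X15.00 Y3.50 E0.4641
G1 X20.75 Y5.04 E0.6187
G1 X24.96 Y9.25 E0.7734
G1 X26.50 Y15.00 E0.9281
G1 X24.96 Y20.75 E1.0828
G1 X20.75 Y24.96 E1.2375
G1 X15.00 Y26.50 E1.3922
G1 X9.25 Y24.96 E1.5469
G1 X5.04 Y20.75 E1.7016
G1 X3.50 Y15.00 E1.8562

At z = 27.5 mm: the cylinder is not intersected at this z (z outside [0, 24.5]); the cylinder at (-1.5, 13) is not intersected at this z (z outside [1.5, 22]); the r=11.5 cylinder at (15, 15) gives a regular 12-gon of circumradius 11.5 (constant along its height); the cube at (-3.5, 7.5) is absent (z outside [6, 14.5]); Merging all regions: only the r=11.5 cylinder at (15, 15) is present, so the union is just that shape — 1 connected region. The outline is a single polygon with 12 vertices. Extrusion per mm of travel: 0.25 × 0.25 / (π × 0.875²) = 0.025984. Accumulating E over each segment gives final E = 1.8562.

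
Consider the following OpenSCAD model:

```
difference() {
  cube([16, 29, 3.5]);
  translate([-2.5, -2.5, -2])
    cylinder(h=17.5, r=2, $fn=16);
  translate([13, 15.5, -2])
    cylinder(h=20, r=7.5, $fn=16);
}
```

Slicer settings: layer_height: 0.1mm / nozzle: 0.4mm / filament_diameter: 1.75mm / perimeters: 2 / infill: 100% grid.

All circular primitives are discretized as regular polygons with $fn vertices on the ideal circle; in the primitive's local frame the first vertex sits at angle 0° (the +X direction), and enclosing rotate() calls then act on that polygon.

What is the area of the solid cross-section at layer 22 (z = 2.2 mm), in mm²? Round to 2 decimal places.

334.69 mm²

At z = 2.2 mm: the cube (footprint 16×29) is included at this height (area 464.00 mm²); the cylinder at (-2.5, -2.5): section is a regular 16-gon, circumradius r=2 (area = (16/2)·2.000²·sin(360°/16) = 12.25 mm²); the r=7.5 cylinder at (13, 15.5) gives a regular 16-gon of circumradius 7.5 (constant along its height) (area = (16/2)·7.500²·sin(360°/16) = 172.21 mm²); Subtracting the remaining from the first: starting from the 16×29 cube (464.00 mm²), the r=2 cylinder at (-2.5, -2.5) misses the remaining region (no effect); the r=7.5 cylinder at (13, 15.5) partially overlaps it — only the 129.31 mm² overlap (of its 172.21 mm²) is removed, clipping the outline — area = 334.69 mm². Overall, the cross-section is a single solid region. Net area = 334.69 mm².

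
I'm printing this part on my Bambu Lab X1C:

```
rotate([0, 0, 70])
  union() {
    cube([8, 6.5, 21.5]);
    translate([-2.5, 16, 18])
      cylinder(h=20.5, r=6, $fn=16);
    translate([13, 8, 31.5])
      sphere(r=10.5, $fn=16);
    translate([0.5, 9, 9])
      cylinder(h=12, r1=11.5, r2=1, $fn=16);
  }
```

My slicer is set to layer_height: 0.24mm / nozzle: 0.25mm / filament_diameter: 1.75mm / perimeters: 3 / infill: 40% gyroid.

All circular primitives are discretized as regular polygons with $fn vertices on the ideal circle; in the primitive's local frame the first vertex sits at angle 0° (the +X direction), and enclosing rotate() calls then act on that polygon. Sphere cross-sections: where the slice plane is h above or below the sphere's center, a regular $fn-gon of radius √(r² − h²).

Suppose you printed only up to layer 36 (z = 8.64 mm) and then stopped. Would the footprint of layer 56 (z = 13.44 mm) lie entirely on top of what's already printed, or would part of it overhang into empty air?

Compare the two slices. At z = 8.64: the cube is present — its section is the full 8×6.5 rectangle (area 52.00 mm²); the cylinder at (-2.5, 16) is not intersected at this z (z outside [18, 38.5]); the sphere at (13, 8) is not intersected at this z (|z−center|=22.860 > r=10.5); the cone at (0.5, 9) is absent (z outside [9, 21]); Merging all regions: only the 8×6.5 cube is present, so the union is just that shape — area = 52.00 mm²; (whole slice rotated 70° about Z — lengths, areas and connectivity unchanged). At z = 13.44: the cube is present — its section is the full 8×6.5 rectangle (area 52.00 mm²); the cylinder at (-2.5, 16) is not intersected at this z (z outside [18, 38.5]); the sphere at (13, 8) is absent (|z−center|=18.060 > r=10.5); the cone at (0.5, 9) (r1=11.5→r2=1) has section circumradius 7.615 here — a regular 16-gon (area = (16/2)·7.615²·sin(360°/16) = 177.53 mm²); Taking the union: the regions partially overlap — summed areas 229.53 mm² minus the doubly-counted overlap 28.50 mm² gives 201.03 mm² — area = 201.03 mm²; (whole slice rotated 70° about Z — lengths, areas and connectivity unchanged). Checking containment: at z = 13.44 the cross-section extends beyond the z = 8.64 cross-section by about 149.03 mm².

part overhangs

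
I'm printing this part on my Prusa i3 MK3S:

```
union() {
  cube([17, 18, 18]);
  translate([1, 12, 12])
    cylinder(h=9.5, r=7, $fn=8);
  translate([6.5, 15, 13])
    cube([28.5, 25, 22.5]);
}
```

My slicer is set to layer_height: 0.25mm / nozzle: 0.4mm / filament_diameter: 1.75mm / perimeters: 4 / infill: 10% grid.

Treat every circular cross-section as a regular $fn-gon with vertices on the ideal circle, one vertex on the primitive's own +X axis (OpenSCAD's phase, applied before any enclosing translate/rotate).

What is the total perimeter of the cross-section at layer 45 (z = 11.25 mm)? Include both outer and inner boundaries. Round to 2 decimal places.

At z = 11.25 mm: the cube is present — its section is the full 17×18 rectangle (perimeter 70.00 mm); the cylinder at (1, 12) does not reach this height (z outside [12, 21.5]); the cube at (6.5, 15) does not reach this height (z outside [13, 35.5]); Merging all regions: only the 17×18 cube is present, so the union is just that shape — boundary = 70.00 mm. Overall, the cross-section is a single solid region. Total boundary length (outer) = 70.00 mm.

70.00 mm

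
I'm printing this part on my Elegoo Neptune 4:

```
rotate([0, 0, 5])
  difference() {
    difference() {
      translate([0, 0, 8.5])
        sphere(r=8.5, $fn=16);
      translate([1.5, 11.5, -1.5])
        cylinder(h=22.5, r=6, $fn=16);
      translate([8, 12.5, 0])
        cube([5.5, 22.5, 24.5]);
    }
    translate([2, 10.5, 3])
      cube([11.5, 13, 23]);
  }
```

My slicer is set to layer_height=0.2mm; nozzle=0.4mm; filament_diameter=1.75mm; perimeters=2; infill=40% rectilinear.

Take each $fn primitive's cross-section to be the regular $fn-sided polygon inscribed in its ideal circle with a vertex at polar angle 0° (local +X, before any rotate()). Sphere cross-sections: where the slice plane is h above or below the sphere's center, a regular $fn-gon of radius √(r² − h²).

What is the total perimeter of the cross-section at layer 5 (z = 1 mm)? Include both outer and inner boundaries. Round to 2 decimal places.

At z = 1 mm: the r=8.5 sphere contributes a regular 16-gon of circumradius √(8.5²−7.5²) = 4.000 (perimeter = 2·16·4.000·sin(180°/16) = 24.97 mm); the r=6 cylinder at (1.5, 11.5) gives a regular 16-gon of circumradius 6 (constant along its height) (perimeter = 2·16·6.000·sin(180°/16) = 37.46 mm); the cube at (8, 12.5) (footprint 5.5×22.5) is included at this height (perimeter 56.00 mm); Taking the first minus the rest: starting from the r=8.5 sphere, the r=6 cylinder at (1.5, 11.5) misses the remaining region (no effect); the 5.5×22.5 cube at (8, 12.5) misses the remaining region (no effect) — boundary = 24.97 mm; the cube at (2, 10.5) is absent (z outside [3, 26]); Taking the first minus the rest: none of the subtracted shapes is present at this height, so the result so far is unchanged — boundary = 24.97 mm; (rotated 5° about Z; rotation is an isometry so areas/perimeters/island counts are preserved). Overall, the cross-section is a single solid region. Total boundary length (outer) = 24.97 mm.

24.97 mm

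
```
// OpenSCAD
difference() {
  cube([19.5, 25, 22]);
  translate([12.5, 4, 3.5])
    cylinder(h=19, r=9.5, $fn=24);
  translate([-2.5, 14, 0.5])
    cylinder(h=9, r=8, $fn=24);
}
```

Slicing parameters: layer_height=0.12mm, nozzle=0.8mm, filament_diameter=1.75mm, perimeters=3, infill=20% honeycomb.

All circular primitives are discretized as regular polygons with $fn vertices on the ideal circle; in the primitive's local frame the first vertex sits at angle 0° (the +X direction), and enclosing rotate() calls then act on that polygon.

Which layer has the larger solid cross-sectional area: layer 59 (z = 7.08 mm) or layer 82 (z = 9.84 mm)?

layer 82 (z = 9.84 mm)

Layer 59 (z = 7.08): the cube (footprint 19.5×25) is included at this height (area 487.50 mm²); the cylinder at (12.5, 4): section is a regular 24-gon, circumradius r=9.5 (area = (24/2)·9.500²·sin(360°/24) = 280.30 mm²); the cylinder at (-2.5, 14): section is a regular 24-gon, circumradius r=8 (area = (24/2)·8.000²·sin(360°/24) = 198.77 mm²); Taking the first minus the rest: starting from the 19.5×25 cube (487.50 mm²), the r=9.5 cylinder at (12.5, 4) partially overlaps it — only the 194.13 mm² overlap (of its 280.30 mm²) is removed, clipping the outline; the r=8 cylinder at (-2.5, 14) partially overlaps it — only the 60.26 mm² overlap (of its 198.77 mm²) is removed, clipping the outline — area = 233.11 mm². So its area = 233.11 mm². Layer 82 (z = 9.84): the cube is present — its section is the full 19.5×25 rectangle (area 487.50 mm²); the cylinder at (12.5, 4): section is a regular 24-gon, circumradius r=9.5 (area = (24/2)·9.500²·sin(360°/24) = 280.30 mm²); the cylinder at (-2.5, 14) is not intersected at this z (z outside [0.5, 9.5]); Taking the first minus the rest: starting from the 19.5×25 cube (487.50 mm²), the r=9.5 cylinder at (12.5, 4) partially overlaps it — only the 194.13 mm² overlap (of its 280.30 mm²) is removed, clipping the outline — area = 293.37 mm². So its area = 293.37 mm². Layer 82 is larger (293.37 vs 233.11 mm²).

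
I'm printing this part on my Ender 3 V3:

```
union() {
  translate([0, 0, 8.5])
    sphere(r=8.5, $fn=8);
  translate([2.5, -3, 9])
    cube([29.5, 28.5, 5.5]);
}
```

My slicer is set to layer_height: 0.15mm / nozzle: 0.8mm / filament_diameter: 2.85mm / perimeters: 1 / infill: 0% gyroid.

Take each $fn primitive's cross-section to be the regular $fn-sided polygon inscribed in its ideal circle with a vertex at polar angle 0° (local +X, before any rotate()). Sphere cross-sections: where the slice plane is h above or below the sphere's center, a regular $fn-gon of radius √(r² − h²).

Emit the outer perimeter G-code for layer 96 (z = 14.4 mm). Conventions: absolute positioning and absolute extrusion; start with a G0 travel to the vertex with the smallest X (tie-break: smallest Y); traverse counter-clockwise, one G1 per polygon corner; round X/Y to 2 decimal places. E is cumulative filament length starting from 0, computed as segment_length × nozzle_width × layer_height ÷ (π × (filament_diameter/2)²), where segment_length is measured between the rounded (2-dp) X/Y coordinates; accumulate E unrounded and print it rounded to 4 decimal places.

G0 X-6.12 Y0.00 Z14.40
G1 X-4.33 Y-4.33 E0.0881
G1 X0.00 Y-6.12 E0.1763
G1 X4.33 Y-4.33 E0.2644
G1 X4.88 Y-3.00 E0.2915
G1 X32.00 Y-3.00 E0.8016
G1 X32.00 Y25.50 E1.3377
G1 X2.50 Y25.50 E1.8926
G1 X2.50 Y5.08 E2.2767
G1 X0.00 Y6.12 E2.3277
G1 X-4.33 Y4.33 E2.4158
G1 X-6.12 Y0.00 E2.5039

At z = 14.4 mm: the r=8.5 sphere contributes a regular 8-gon of circumradius √(8.5²−5.9²) = 6.119; the 29.5×28.5 cube at (2.5, -3) contributes its full rectangle; Taking the union: the regions partially overlap (shared area 21.46 mm²), so overlapping operands fuse into one piece — 1 connected region. The outline is a single polygon with 11 vertices. Extrusion per mm of travel: 0.8 × 0.15 / (π × 1.425²) = 0.018811. Accumulating E over each segment gives final E = 2.5039.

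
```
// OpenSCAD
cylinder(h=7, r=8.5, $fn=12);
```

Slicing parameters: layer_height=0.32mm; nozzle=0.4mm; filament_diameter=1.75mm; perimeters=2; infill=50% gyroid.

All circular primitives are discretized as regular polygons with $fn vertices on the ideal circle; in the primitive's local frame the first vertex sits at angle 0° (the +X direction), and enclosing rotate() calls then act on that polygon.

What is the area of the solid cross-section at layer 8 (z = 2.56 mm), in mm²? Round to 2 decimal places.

216.75 mm²

At z = 2.56 mm: the r=8.5 cylinder contributes a regular 12-gon of circumradius 8.5 (area = (12/2)·8.500²·sin(360°/12) = 216.75 mm²). Overall, the cross-section is a single solid region. Net area = 216.75 mm².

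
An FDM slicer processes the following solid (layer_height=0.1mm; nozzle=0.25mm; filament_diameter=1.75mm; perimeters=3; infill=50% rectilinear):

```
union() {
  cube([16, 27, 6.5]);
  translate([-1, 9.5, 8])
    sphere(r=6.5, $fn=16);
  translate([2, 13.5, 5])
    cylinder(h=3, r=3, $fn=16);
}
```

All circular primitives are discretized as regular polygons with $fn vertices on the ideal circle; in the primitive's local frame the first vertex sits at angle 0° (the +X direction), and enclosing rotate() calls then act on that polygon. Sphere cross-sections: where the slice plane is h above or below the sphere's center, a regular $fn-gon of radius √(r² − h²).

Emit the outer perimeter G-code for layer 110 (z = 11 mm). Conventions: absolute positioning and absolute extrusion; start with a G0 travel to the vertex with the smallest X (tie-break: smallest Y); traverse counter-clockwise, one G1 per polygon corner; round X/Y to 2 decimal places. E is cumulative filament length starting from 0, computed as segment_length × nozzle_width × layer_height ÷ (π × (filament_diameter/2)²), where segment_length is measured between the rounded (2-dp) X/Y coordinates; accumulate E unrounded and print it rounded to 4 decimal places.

G0 X-6.77 Y9.50 Z11.00
G1 X-6.33 Y7.29 E0.0234
G1 X-5.08 Y5.42 E0.0468
G1 X-3.21 Y4.17 E0.0702
G1 X-1.00 Y3.73 E0.0936
G1 X1.21 Y4.17 E0.1170
G1 X3.08 Y5.42 E0.1404
G1 X4.33 Y7.29 E0.1638
G1 X4.77 Y9.50 E0.1872
G1 X4.33 Y11.71 E0.2106
G1 X3.08 Y13.58 E0.2340
G1 X1.21 Y14.83 E0.2574
G1 X-1.00 Y15.27 E0.2808
G1 X-3.21 Y14.83 E0.3042
G1 X-5.08 Y13.58 E0.3276
G1 X-6.33 Y11.71 E0.3510
G1 X-6.77 Y9.50 E0.3744

At z = 11 mm: the cube is absent (z outside [0, 6.5]); the r=6.5 sphere at (-1, 9.5) contributes a regular 16-gon of circumradius √(6.5²−3²) = 5.766; the cylinder at (2, 13.5) does not reach this height (z outside [5, 8]); Taking the union: only the r=6.5 sphere at (-1, 9.5) is present, so the union is just that shape — 1 connected region. The outline is a single polygon with 16 vertices. Extrusion per mm of travel: 0.25 × 0.1 / (π × 0.875²) = 0.010394. Accumulating E over each segment gives final E = 0.3744.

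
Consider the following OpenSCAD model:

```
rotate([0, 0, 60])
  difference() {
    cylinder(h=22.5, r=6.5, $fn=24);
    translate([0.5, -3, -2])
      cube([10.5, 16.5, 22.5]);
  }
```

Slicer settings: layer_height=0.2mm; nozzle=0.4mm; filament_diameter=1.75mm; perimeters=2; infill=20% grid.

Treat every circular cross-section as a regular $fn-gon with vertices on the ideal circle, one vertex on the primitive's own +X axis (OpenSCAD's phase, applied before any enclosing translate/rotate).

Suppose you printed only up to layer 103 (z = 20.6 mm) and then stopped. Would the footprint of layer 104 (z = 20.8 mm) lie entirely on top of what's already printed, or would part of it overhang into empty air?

entirely on top

Compare the two slices. At z = 20.6: the r=6.5 cylinder gives a regular 24-gon of circumradius 6.5 (constant along its height) (area = (24/2)·6.500²·sin(360°/24) = 131.22 mm²); the cube at (0.5, -3) does not reach this height (z outside [-2, 20.5]); After the difference (first − rest): none of the subtracted shapes is present at this height, so the r=6.5 cylinder is unchanged — area = 131.22 mm²; (rotated 60° about Z; rotation is an isometry so areas/perimeters/island counts are preserved). At z = 20.8: the cylinder: section is a regular 24-gon, circumradius r=6.5 (area = (24/2)·6.500²·sin(360°/24) = 131.22 mm²); the cube at (0.5, -3) is not intersected at this z (z outside [-2, 20.5]); Subtracting the remaining from the first: none of the subtracted shapes is present at this height, so the r=6.5 cylinder is unchanged — area = 131.22 mm²; (whole slice rotated 60° about Z — lengths, areas and connectivity unchanged). Checking containment: the cross-section at z = 20.8 is a subset of the cross-section at z = 20.6.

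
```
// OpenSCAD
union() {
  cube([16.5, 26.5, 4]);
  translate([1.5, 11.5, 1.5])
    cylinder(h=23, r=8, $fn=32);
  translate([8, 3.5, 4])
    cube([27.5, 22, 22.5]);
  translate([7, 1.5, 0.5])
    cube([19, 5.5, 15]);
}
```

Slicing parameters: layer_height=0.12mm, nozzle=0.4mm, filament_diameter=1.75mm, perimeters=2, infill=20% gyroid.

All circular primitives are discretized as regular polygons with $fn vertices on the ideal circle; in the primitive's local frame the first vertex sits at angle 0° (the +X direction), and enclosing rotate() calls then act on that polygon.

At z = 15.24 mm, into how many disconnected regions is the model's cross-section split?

At z = 15.24 mm: the cube does not reach this height (z outside [0, 4]); the cylinder at (1.5, 11.5): section is a regular 32-gon, circumradius r=8; the cube at (8, 3.5) is present — its section is the full 27.5×22 rectangle; the 19×5.5 cube at (7, 1.5) contributes its full rectangle; Combining (union): the regions partially overlap (shared area 73.00 mm²), so overlapping operands fuse into one piece — 1 connected region. The result has 1 disconnected region.

1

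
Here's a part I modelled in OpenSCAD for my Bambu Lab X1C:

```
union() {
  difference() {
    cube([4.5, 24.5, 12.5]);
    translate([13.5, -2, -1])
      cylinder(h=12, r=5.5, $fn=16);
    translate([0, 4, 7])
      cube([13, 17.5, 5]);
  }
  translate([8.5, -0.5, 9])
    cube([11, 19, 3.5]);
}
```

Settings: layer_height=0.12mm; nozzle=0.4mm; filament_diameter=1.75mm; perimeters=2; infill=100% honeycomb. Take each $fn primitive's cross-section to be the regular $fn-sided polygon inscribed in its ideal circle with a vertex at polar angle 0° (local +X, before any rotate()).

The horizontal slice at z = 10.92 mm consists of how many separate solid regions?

At z = 10.92 mm: the cube is present — its section is the full 4.5×24.5 rectangle; the r=5.5 cylinder at (13.5, -2) gives a regular 16-gon of circumradius 5.5 (constant along its height); the 13×17.5 cube at (0, 4) contributes its full rectangle; Taking the first minus the rest: starting from the 4.5×24.5 cube, the r=5.5 cylinder at (13.5, -2) misses the remaining region (no effect); the 13×17.5 cube at (0, 4) partially overlaps it — only the 78.75 mm² overlap (of its 227.50 mm²) is removed, clipping the outline — 2 connected regions; the 11×19 cube at (8.5, -0.5) contributes its full rectangle; Taking the union: the 2 present regions are separate (no shared area or edge), so areas and boundary lengths simply add and each stays a separate island — 3 connected regions. The result has 3 disconnected regions.

3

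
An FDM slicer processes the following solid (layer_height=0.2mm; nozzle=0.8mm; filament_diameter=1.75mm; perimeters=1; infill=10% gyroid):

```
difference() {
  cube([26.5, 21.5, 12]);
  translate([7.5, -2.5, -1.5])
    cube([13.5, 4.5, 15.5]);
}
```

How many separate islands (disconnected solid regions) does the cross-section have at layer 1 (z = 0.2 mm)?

At z = 0.2 mm: the cube is present — its section is the full 26.5×21.5 rectangle; the cube at (7.5, -2.5) (footprint 13.5×4.5) is included at this height; After the difference (first − rest): starting from the 26.5×21.5 cube, the 13.5×4.5 cube at (7.5, -2.5) partially overlaps it — only the 27.00 mm² overlap (of its 60.75 mm²) is removed, clipping the outline — 1 connected region. Overall, the cross-section is a single solid region. Island count = 1.

1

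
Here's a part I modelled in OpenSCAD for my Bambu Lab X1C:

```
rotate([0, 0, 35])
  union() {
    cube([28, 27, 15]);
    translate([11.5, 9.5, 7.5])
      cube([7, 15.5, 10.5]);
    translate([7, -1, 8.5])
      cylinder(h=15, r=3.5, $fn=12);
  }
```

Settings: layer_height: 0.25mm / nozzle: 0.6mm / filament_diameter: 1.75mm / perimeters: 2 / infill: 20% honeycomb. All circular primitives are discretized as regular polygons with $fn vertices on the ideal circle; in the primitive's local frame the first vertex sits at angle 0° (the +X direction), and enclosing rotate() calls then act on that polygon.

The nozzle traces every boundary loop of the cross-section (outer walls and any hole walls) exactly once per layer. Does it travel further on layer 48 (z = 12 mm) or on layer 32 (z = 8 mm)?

layer 48 (z = 12 mm)

Layer 48 (z = 12): the cube (footprint 28×27) is included at this height (perimeter 110.00 mm); the cube at (11.5, 9.5) is present — its section is the full 7×15.5 rectangle (perimeter 45.00 mm); the r=3.5 cylinder at (7, -1) contributes a regular 12-gon of circumradius 3.5 (perimeter = 2·12·3.500·sin(180°/12) = 21.74 mm); Combining (union): the regions partially overlap (shared area 120.14 mm²), so the edge portions inside another operand are dropped and the merged outline is re-measured after clipping — boundary = 116.48 mm; (rotated 35° about Z; rotation is an isometry so areas/perimeters/island counts are preserved). So its perimeter = 116.48 mm. Layer 32 (z = 8): the 28×27 cube contributes its full rectangle (perimeter 110.00 mm); the cube at (11.5, 9.5) (footprint 7×15.5) is included at this height (perimeter 45.00 mm); the cylinder at (7, -1) is not intersected at this z (z outside [8.5, 23.5]); Combining (union): the 7×15.5 cube at (11.5, 9.5) lies entirely inside the 28×27 cube, so the union is just the 28×27 cube — boundary = 110.00 mm; (rotated 35° about Z; rotation is an isometry so areas/perimeters/island counts are preserved). So its perimeter = 110.00 mm. Layer 48 is larger (116.48 vs 110.00 mm).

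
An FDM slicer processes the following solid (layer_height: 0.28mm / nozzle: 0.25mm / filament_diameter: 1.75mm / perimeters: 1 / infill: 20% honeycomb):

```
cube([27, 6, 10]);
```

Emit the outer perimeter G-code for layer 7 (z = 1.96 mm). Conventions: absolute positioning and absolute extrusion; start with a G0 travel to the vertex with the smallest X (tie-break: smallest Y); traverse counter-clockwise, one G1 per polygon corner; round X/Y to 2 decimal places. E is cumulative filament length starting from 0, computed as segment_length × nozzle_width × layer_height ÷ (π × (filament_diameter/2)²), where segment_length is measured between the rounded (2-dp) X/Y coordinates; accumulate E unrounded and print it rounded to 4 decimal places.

G0 X0.00 Y0.00 Z1.96
G1 X27.00 Y0.00 E0.7858
G1 X27.00 Y6.00 E0.9604
G1 X0.00 Y6.00 E1.7462
G1 X0.00 Y0.00 E1.9208

At z = 1.96 mm: the cube (footprint 27×6) is included at this height. The outline is a single polygon with 4 vertices. Extrusion per mm of travel: 0.25 × 0.28 / (π × 0.875²) = 0.029103. Accumulating E over each segment gives final E = 1.9208.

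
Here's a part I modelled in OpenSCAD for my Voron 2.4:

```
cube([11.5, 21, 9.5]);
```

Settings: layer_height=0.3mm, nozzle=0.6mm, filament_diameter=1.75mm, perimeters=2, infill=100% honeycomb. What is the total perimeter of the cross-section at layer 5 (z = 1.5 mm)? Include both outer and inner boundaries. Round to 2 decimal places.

At z = 1.5 mm: the cube (footprint 11.5×21) is included at this height (perimeter 65.00 mm). Overall, the cross-section is a single solid region. Total boundary length (outer) = 65.00 mm.

65.00 mm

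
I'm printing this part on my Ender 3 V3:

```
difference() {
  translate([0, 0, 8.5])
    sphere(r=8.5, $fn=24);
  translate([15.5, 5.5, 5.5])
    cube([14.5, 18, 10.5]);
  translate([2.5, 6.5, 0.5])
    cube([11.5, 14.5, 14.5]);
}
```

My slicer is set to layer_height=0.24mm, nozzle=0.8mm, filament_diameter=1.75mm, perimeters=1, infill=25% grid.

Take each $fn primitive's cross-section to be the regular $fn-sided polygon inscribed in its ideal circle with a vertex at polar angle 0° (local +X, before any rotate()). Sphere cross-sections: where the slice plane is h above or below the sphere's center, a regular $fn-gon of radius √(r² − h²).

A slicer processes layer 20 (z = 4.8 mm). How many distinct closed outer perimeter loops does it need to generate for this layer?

At z = 4.8 mm: the sphere: section is a regular 24-gon, circumradius = √(r²−h²) = √(8.5²−3.7²) = 7.652; the cube at (15.5, 5.5) is absent (z outside [5.5, 16]); the 11.5×14.5 cube at (2.5, 6.5) contributes its full rectangle; Taking the first minus the rest: starting from the r=8.5 sphere, the 11.5×14.5 cube at (2.5, 6.5) partially overlaps it — only the 0.54 mm² overlap (of its 166.75 mm²) is removed, clipping the outline — 1 connected region. The result has 1 disconnected region.

1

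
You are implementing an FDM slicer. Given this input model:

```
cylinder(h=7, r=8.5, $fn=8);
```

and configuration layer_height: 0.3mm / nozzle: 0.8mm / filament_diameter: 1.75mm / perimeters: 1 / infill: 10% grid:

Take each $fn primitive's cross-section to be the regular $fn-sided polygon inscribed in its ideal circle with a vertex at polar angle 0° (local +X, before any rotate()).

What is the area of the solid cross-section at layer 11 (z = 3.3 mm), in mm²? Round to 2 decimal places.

204.35 mm²

At z = 3.3 mm: the r=8.5 cylinder gives a regular 8-gon of circumradius 8.5 (constant along its height) (area = (8/2)·8.500²·sin(360°/8) = 204.35 mm²). Overall, the cross-section is a single solid region. Net area = 204.35 mm².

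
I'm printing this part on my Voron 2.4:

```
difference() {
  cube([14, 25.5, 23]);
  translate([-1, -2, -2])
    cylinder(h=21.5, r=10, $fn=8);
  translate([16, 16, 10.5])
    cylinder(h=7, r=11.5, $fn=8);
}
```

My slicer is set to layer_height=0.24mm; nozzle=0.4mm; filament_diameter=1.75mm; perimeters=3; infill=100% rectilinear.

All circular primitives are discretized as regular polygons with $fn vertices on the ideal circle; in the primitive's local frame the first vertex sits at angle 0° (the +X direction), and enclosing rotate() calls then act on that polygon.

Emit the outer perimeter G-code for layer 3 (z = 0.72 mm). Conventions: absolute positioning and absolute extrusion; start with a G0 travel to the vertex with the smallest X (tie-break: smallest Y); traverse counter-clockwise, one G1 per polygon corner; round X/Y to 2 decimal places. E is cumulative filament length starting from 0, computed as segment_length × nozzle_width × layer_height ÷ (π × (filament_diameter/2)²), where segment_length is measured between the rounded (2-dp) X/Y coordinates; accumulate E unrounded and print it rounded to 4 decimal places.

At z = 0.72 mm: the cube is present — its section is the full 14×25.5 rectangle; the cylinder at (-1, -2): section is a regular 8-gon, circumradius r=10; the cylinder at (16, 16) does not reach this height (z outside [10.5, 17.5]); Taking the first minus the rest: starting from the 14×25.5 cube, the r=10 cylinder at (-1, -2) partially overlaps it — only the 43.75 mm² overlap (of its 282.84 mm²) is removed, clipping the outline — 1 connected region. The outline is a single polygon with 6 vertices. Extrusion per mm of travel: 0.4 × 0.24 / (π × 0.875²) = 0.039912. Accumulating E over each segment gives final E = 3.0054.

G0 X0.00 Y7.59 Z0.72
G1 X6.07 Y5.07 E0.2623
G1 X8.17 Y0.00 E0.4813
G1 X14.00 Y0.00 E0.7140
G1 X14.00 Y25.50 E1.7318
G1 X0.00 Y25.50 E2.2906
G1 X0.00 Y7.59 E3.0054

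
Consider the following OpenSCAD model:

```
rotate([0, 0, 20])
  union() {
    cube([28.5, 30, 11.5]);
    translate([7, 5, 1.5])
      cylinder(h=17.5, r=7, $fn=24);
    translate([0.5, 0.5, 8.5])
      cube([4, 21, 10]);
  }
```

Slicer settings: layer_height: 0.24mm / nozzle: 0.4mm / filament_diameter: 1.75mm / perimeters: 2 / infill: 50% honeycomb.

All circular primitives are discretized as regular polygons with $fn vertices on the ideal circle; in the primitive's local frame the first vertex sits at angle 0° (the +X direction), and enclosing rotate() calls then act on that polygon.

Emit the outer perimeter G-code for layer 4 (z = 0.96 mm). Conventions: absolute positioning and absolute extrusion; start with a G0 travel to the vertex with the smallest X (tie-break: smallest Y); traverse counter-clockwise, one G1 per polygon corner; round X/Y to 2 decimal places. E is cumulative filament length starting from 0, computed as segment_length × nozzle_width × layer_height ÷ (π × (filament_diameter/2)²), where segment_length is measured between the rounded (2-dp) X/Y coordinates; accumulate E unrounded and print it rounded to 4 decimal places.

At z = 0.96 mm: the 28.5×30 cube contributes its full rectangle; the cylinder at (7, 5) does not reach this height (z outside [1.5, 19]); the cube at (0.5, 0.5) is not intersected at this z (z outside [8.5, 18.5]); Combining (union): only the 28.5×30 cube is present, so the union is just that shape — 1 connected region; (whole slice rotated 20° about Z — lengths, areas and connectivity unchanged). The outline is a single polygon with 4 vertices. Extrusion per mm of travel: 0.4 × 0.24 / (π × 0.875²) = 0.039912. Accumulating E over each segment gives final E = 4.6696.

G0 X-10.26 Y28.19 Z0.96
G1 X0.00 Y0.00 E1.1973
G1 X26.78 Y9.75 E2.3348
G1 X16.52 Y37.94 E3.5321
G1 X-10.26 Y28.19 E4.6696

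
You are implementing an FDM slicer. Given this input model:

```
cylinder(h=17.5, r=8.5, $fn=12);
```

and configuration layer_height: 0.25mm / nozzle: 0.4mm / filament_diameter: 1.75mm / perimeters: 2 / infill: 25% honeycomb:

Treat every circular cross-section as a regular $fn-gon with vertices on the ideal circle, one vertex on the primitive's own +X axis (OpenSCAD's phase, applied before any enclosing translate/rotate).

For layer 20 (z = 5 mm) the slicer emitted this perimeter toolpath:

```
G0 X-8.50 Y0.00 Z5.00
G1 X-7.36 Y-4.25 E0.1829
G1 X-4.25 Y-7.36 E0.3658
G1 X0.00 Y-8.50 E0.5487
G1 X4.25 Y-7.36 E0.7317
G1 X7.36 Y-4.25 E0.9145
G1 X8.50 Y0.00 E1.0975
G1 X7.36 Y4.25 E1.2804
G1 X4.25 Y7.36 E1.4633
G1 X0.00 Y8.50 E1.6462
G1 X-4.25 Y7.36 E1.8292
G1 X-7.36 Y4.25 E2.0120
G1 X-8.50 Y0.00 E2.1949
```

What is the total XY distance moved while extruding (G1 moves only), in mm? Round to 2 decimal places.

52.79 mm

Sum the Euclidean lengths of each G1 segment: total = 52.79 mm.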